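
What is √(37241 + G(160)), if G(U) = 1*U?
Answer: √37401 ≈ 193.39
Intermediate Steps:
G(U) = U
√(37241 + G(160)) = √(37241 + 160) = √37401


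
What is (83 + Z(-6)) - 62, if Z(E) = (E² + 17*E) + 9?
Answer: -36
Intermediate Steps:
Z(E) = 9 + E² + 17*E
(83 + Z(-6)) - 62 = (83 + (9 + (-6)² + 17*(-6))) - 62 = (83 + (9 + 36 - 102)) - 62 = (83 - 57) - 62 = 26 - 62 = -36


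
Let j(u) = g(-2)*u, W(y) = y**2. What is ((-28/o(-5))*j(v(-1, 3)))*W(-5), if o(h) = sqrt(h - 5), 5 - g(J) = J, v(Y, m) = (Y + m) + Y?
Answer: 490*I*sqrt(10) ≈ 1549.5*I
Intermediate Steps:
v(Y, m) = m + 2*Y
g(J) = 5 - J
o(h) = sqrt(-5 + h)
j(u) = 7*u (j(u) = (5 - 1*(-2))*u = (5 + 2)*u = 7*u)
((-28/o(-5))*j(v(-1, 3)))*W(-5) = ((-28/sqrt(-5 - 5))*(7*(3 + 2*(-1))))*(-5)**2 = ((-28*(-I*sqrt(10)/10))*(7*(3 - 2)))*25 = ((-28*(-I*sqrt(10)/10))*(7*1))*25 = (-(-14)*I*sqrt(10)/5*7)*25 = ((14*I*sqrt(10)/5)*7)*25 = (98*I*sqrt(10)/5)*25 = 490*I*sqrt(10)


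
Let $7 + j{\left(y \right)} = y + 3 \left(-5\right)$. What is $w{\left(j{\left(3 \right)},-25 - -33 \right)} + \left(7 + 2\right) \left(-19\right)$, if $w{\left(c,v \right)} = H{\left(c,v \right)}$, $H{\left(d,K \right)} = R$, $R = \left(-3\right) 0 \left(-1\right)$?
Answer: $-171$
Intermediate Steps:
$R = 0$ ($R = 0 \left(-1\right) = 0$)
$H{\left(d,K \right)} = 0$
$j{\left(y \right)} = -22 + y$ ($j{\left(y \right)} = -7 + \left(y + 3 \left(-5\right)\right) = -7 + \left(y - 15\right) = -7 + \left(-15 + y\right) = -22 + y$)
$w{\left(c,v \right)} = 0$
$w{\left(j{\left(3 \right)},-25 - -33 \right)} + \left(7 + 2\right) \left(-19\right) = 0 + \left(7 + 2\right) \left(-19\right) = 0 + 9 \left(-19\right) = 0 - 171 = -171$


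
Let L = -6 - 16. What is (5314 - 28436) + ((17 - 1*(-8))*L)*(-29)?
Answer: -7172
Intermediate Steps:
L = -22
(5314 - 28436) + ((17 - 1*(-8))*L)*(-29) = (5314 - 28436) + ((17 - 1*(-8))*(-22))*(-29) = -23122 + ((17 + 8)*(-22))*(-29) = -23122 + (25*(-22))*(-29) = -23122 - 550*(-29) = -23122 + 15950 = -7172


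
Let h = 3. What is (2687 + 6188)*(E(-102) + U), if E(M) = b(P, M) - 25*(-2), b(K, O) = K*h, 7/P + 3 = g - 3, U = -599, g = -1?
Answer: -4899000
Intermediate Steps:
P = -1 (P = 7/(-3 + (-1 - 3)) = 7/(-3 - 4) = 7/(-7) = 7*(-1/7) = -1)
b(K, O) = 3*K (b(K, O) = K*3 = 3*K)
E(M) = 47 (E(M) = 3*(-1) - 25*(-2) = -3 + 50 = 47)
(2687 + 6188)*(E(-102) + U) = (2687 + 6188)*(47 - 599) = 8875*(-552) = -4899000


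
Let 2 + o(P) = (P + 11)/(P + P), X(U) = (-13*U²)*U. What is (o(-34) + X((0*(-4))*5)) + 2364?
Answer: 160639/68 ≈ 2362.3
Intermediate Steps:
X(U) = -13*U³
o(P) = -2 + (11 + P)/(2*P) (o(P) = -2 + (P + 11)/(P + P) = -2 + (11 + P)/((2*P)) = -2 + (11 + P)*(1/(2*P)) = -2 + (11 + P)/(2*P))
(o(-34) + X((0*(-4))*5)) + 2364 = ((½)*(11 - 3*(-34))/(-34) - 13*((0*(-4))*5)³) + 2364 = ((½)*(-1/34)*(11 + 102) - 13*(0*5)³) + 2364 = ((½)*(-1/34)*113 - 13*0³) + 2364 = (-113/68 - 13*0) + 2364 = (-113/68 + 0) + 2364 = -113/68 + 2364 = 160639/68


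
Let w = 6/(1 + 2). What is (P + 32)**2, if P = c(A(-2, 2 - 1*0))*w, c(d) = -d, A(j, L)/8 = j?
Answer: 4096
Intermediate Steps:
A(j, L) = 8*j
w = 2 (w = 6/3 = 6*(1/3) = 2)
P = 32 (P = -8*(-2)*2 = -1*(-16)*2 = 16*2 = 32)
(P + 32)**2 = (32 + 32)**2 = 64**2 = 4096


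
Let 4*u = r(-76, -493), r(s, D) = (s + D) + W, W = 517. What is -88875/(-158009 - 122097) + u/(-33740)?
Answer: 1501141939/4725388220 ≈ 0.31768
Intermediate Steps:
r(s, D) = 517 + D + s (r(s, D) = (s + D) + 517 = (D + s) + 517 = 517 + D + s)
u = -13 (u = (517 - 493 - 76)/4 = (¼)*(-52) = -13)
-88875/(-158009 - 122097) + u/(-33740) = -88875/(-158009 - 122097) - 13/(-33740) = -88875/(-280106) - 13*(-1/33740) = -88875*(-1/280106) + 13/33740 = 88875/280106 + 13/33740 = 1501141939/4725388220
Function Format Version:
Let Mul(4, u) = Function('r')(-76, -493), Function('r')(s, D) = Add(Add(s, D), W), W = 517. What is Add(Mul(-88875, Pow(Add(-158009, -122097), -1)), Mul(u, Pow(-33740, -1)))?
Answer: Rational(1501141939, 4725388220) ≈ 0.31768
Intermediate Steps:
Function('r')(s, D) = Add(517, D, s) (Function('r')(s, D) = Add(Add(s, D), 517) = Add(Add(D, s), 517) = Add(517, D, s))
u = -13 (u = Mul(Rational(1, 4), Add(517, -493, -76)) = Mul(Rational(1, 4), -52) = -13)
Add(Mul(-88875, Pow(Add(-158009, -122097), -1)), Mul(u, Pow(-33740, -1))) = Add(Mul(-88875, Pow(Add(-158009, -122097), -1)), Mul(-13, Pow(-33740, -1))) = Add(Mul(-88875, Pow(-280106, -1)), Mul(-13, Rational(-1, 33740))) = Add(Mul(-88875, Rational(-1, 280106)), Rational(13, 33740)) = Add(Rational(88875, 280106), Rational(13, 33740)) = Rational(1501141939, 4725388220)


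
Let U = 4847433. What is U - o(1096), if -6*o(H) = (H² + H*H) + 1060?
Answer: 5248015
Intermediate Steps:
o(H) = -530/3 - H²/3 (o(H) = -((H² + H*H) + 1060)/6 = -((H² + H²) + 1060)/6 = -(2*H² + 1060)/6 = -(1060 + 2*H²)/6 = -530/3 - H²/3)
U - o(1096) = 4847433 - (-530/3 - ⅓*1096²) = 4847433 - (-530/3 - ⅓*1201216) = 4847433 - (-530/3 - 1201216/3) = 4847433 - 1*(-400582) = 4847433 + 400582 = 5248015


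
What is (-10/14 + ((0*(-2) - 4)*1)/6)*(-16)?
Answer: 464/21 ≈ 22.095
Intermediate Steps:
(-10/14 + ((0*(-2) - 4)*1)/6)*(-16) = (-10*1/14 + ((0 - 4)*1)*(⅙))*(-16) = (-5/7 - 4*1*(⅙))*(-16) = (-5/7 - 4*⅙)*(-16) = (-5/7 - ⅔)*(-16) = -29/21*(-16) = 464/21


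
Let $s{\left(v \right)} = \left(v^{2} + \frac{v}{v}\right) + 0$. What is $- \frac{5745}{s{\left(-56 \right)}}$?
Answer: $- \frac{5745}{3137} \approx -1.8314$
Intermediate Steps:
$s{\left(v \right)} = 1 + v^{2}$ ($s{\left(v \right)} = \left(v^{2} + 1\right) + 0 = \left(1 + v^{2}\right) + 0 = 1 + v^{2}$)
$- \frac{5745}{s{\left(-56 \right)}} = - \frac{5745}{1 + \left(-56\right)^{2}} = - \frac{5745}{1 + 3136} = - \frac{5745}{3137}$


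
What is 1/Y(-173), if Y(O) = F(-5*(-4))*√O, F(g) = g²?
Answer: -I*√173/69200 ≈ -0.00019007*I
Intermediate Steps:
Y(O) = 400*√O (Y(O) = (-5*(-4))²*√O = 20²*√O = 400*√O)
1/Y(-173) = 1/(400*√(-173)) = 1/(400*(I*√173)) = 1/(400*I*√173) = -I*√173/69200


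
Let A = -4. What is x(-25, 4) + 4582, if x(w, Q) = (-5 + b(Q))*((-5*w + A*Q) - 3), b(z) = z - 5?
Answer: 3946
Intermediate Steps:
b(z) = -5 + z
x(w, Q) = (-10 + Q)*(-3 - 5*w - 4*Q) (x(w, Q) = (-5 + (-5 + Q))*((-5*w - 4*Q) - 3) = (-10 + Q)*(-3 - 5*w - 4*Q))
x(-25, 4) + 4582 = (30 - 4*4² + 37*4 + 50*(-25) - 5*4*(-25)) + 4582 = (30 - 4*16 + 148 - 1250 + 500) + 4582 = (30 - 64 + 148 - 1250 + 500) + 4582 = -636 + 4582 = 3946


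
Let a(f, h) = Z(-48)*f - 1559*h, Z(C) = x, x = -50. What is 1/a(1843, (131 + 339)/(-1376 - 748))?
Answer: -1062/97496935 ≈ -1.0893e-5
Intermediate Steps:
Z(C) = -50
a(f, h) = -1559*h - 50*f (a(f, h) = -50*f - 1559*h = -1559*h - 50*f)
1/a(1843, (131 + 339)/(-1376 - 748)) = 1/(-1559*(131 + 339)/(-1376 - 748) - 50*1843) = 1/(-732730/(-2124) - 92150) = 1/(-732730*(-1)/2124 - 92150) = 1/(-1559*(-235/1062) - 92150) = 1/(366365/1062 - 92150) = 1/(-97496935/1062) = -1062/97496935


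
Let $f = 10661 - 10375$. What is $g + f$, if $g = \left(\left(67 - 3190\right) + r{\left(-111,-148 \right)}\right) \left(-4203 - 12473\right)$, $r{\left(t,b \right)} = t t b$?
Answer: $30460898842$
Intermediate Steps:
$r{\left(t,b \right)} = b t^{2}$ ($r{\left(t,b \right)} = t^{2} b = b t^{2}$)
$f = 286$ ($f = 10661 - 10375 = 286$)
$g = 30460898556$ ($g = \left(\left(67 - 3190\right) - 148 \left(-111\right)^{2}\right) \left(-4203 - 12473\right) = \left(\left(67 - 3190\right) - 1823508\right) \left(-16676\right) = \left(-3123 - 1823508\right) \left(-16676\right) = \left(-1826631\right) \left(-16676\right) = 30460898556$)
$g + f = 30460898556 + 286 = 30460898842$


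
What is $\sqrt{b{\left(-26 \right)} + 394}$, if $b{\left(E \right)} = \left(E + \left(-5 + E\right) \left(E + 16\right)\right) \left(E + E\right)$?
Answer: $i \sqrt{14374} \approx 119.89 i$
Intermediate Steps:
$b{\left(E \right)} = 2 E \left(E + \left(-5 + E\right) \left(16 + E\right)\right)$ ($b{\left(E \right)} = \left(E + \left(-5 + E\right) \left(16 + E\right)\right) 2 E = 2 E \left(E + \left(-5 + E\right) \left(16 + E\right)\right)$)
$\sqrt{b{\left(-26 \right)} + 394} = \sqrt{2 \left(-26\right) \left(-80 + \left(-26\right)^{2} + 12 \left(-26\right)\right) + 394} = \sqrt{2 \left(-26\right) \left(-80 + 676 - 312\right) + 394} = \sqrt{2 \left(-26\right) 284 + 394} = \sqrt{-14768 + 394} = \sqrt{-14374} = i \sqrt{14374}$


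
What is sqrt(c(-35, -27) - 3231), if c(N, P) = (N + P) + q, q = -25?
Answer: I*sqrt(3318) ≈ 57.602*I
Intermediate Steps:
c(N, P) = -25 + N + P (c(N, P) = (N + P) - 25 = -25 + N + P)
sqrt(c(-35, -27) - 3231) = sqrt((-25 - 35 - 27) - 3231) = sqrt(-87 - 3231) = sqrt(-3318) = I*sqrt(3318)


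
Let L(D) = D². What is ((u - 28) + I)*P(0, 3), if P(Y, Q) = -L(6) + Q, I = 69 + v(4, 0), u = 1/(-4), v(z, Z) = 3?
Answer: -5775/4 ≈ -1443.8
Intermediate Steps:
u = -¼ ≈ -0.25000
I = 72 (I = 69 + 3 = 72)
P(Y, Q) = -36 + Q (P(Y, Q) = -1*6² + Q = -1*36 + Q = -36 + Q)
((u - 28) + I)*P(0, 3) = ((-¼ - 28) + 72)*(-36 + 3) = (-113/4 + 72)*(-33) = (175/4)*(-33) = -5775/4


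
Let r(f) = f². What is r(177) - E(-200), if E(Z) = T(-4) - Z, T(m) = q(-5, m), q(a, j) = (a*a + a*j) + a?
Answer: 31089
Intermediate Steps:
q(a, j) = a + a² + a*j (q(a, j) = (a² + a*j) + a = a + a² + a*j)
T(m) = 20 - 5*m (T(m) = -5*(1 - 5 + m) = -5*(-4 + m) = 20 - 5*m)
E(Z) = 40 - Z (E(Z) = (20 - 5*(-4)) - Z = (20 + 20) - Z = 40 - Z)
r(177) - E(-200) = 177² - (40 - 1*(-200)) = 31329 - (40 + 200) = 31329 - 1*240 = 31329 - 240 = 31089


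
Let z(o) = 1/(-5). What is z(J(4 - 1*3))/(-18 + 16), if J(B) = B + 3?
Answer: 1/10 ≈ 0.10000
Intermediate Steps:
J(B) = 3 + B
z(o) = -1/5
z(J(4 - 1*3))/(-18 + 16) = -1/5/(-18 + 16) = -1/5/(-2) = -1/2*(-1/5) = 1/10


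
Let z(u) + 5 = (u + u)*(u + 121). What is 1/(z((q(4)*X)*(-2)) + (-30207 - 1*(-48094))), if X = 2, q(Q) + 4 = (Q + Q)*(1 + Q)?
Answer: 1/24506 ≈ 4.0806e-5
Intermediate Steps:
q(Q) = -4 + 2*Q*(1 + Q) (q(Q) = -4 + (Q + Q)*(1 + Q) = -4 + (2*Q)*(1 + Q) = -4 + 2*Q*(1 + Q))
z(u) = -5 + 2*u*(121 + u) (z(u) = -5 + (u + u)*(u + 121) = -5 + (2*u)*(121 + u) = -5 + 2*u*(121 + u))
1/(z((q(4)*X)*(-2)) + (-30207 - 1*(-48094))) = 1/((-5 + 2*(((-4 + 2*4 + 2*4²)*2)*(-2))² + 242*(((-4 + 2*4 + 2*4²)*2)*(-2))) + (-30207 - 1*(-48094))) = 1/((-5 + 2*(((-4 + 8 + 2*16)*2)*(-2))² + 242*(((-4 + 8 + 2*16)*2)*(-2))) + (-30207 + 48094)) = 1/((-5 + 2*(((-4 + 8 + 32)*2)*(-2))² + 242*(((-4 + 8 + 32)*2)*(-2))) + 17887) = 1/((-5 + 2*((36*2)*(-2))² + 242*((36*2)*(-2))) + 17887) = 1/((-5 + 2*(72*(-2))² + 242*(72*(-2))) + 17887) = 1/((-5 + 2*(-144)² + 242*(-144)) + 17887) = 1/((-5 + 2*20736 - 34848) + 17887) = 1/((-5 + 41472 - 34848) + 17887) = 1/(6619 + 17887) = 1/24506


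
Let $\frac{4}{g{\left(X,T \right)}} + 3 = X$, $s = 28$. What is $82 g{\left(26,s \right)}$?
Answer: $\frac{328}{23} \approx 14.261$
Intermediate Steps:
$g{\left(X,T \right)} = \frac{4}{-3 + X}$
$82 g{\left(26,s \right)} = 82 \frac{4}{-3 + 26} = 82 \cdot \frac{4}{23} = \frac{328}{23}$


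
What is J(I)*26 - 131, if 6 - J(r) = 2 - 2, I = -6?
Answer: 25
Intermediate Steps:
J(r) = 6 (J(r) = 6 - (2 - 2) = 6 - 1*0 = 6 + 0 = 6)
J(I)*26 - 131 = 6*26 - 131 = 156 - 131 = 25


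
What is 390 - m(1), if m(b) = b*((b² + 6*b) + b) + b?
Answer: 381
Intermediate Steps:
m(b) = b + b*(b² + 7*b) (m(b) = b*(b² + 7*b) + b = b + b*(b² + 7*b))
390 - m(1) = 390 - (1 + 1² + 7*1) = 390 - (1 + 1 + 7) = 390 - 9 = 381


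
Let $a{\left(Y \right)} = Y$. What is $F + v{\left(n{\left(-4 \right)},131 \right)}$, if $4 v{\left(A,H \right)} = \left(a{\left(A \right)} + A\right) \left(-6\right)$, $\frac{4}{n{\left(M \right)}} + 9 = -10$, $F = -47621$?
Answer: $- \frac{904787}{19} \approx -47620.0$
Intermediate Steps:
$n{\left(M \right)} = - \frac{4}{19}$ ($n{\left(M \right)} = \frac{4}{-9 - 10} = \frac{4}{-19} = 4 \left(- \frac{1}{19}\right) = - \frac{4}{19}$)
$v{\left(A,H \right)} = - 3 A$ ($v{\left(A,H \right)} = \frac{\left(A + A\right) \left(-6\right)}{4} = \frac{2 A \left(-6\right)}{4} = \frac{\left(-12\right) A}{4} = - 3 A$)
$F + v{\left(n{\left(-4 \right)},131 \right)} = -47621 - - \frac{12}{19} = -47621 + \frac{12}{19} = - \frac{904787}{19}$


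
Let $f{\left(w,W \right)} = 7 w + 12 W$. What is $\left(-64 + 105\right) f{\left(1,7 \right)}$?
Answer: $3731$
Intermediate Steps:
$\left(-64 + 105\right) f{\left(1,7 \right)} = \left(-64 + 105\right) \left(7 \cdot 1 + 12 \cdot 7\right) = 41 \left(7 + 84\right) = 41 \cdot 91 = 3731$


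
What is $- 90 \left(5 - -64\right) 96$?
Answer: $-596160$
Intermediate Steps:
$- 90 \left(5 - -64\right) 96 = - 90 \left(5 + 64\right) 96 = \left(-90\right) 69 \cdot 96 = \left(-6210\right) 96 = -596160$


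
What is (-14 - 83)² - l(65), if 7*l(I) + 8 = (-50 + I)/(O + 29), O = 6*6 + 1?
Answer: 1449157/154 ≈ 9410.1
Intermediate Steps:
O = 37 (O = 36 + 1 = 37)
l(I) = -289/231 + I/462 (l(I) = -8/7 + ((-50 + I)/(37 + 29))/7 = -8/7 + ((-50 + I)/66)/7 = -8/7 + ((-50 + I)*(1/66))/7 = -8/7 + (-25/33 + I/66)/7 = -8/7 + (-25/231 + I/462) = -289/231 + I/462)
(-14 - 83)² - l(65) = (-14 - 83)² - (-289/231 + (1/462)*65) = (-97)² - (-289/231 + 65/462) = 9409 - 1*(-171/154) = 9409 + 171/154 = 1449157/154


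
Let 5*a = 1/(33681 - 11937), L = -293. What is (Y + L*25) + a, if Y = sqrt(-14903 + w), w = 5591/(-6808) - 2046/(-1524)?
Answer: -796373999/108720 + 3*I*sqrt(309458592308146)/432308 ≈ -7325.0 + 122.08*I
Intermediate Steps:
w = 450707/864616 (w = 5591*(-1/6808) - 2046*(-1/1524) = -5591/6808 + 341/254 = 450707/864616 ≈ 0.52128)
Y = 3*I*sqrt(309458592308146)/432308 (Y = sqrt(-14903 + 450707/864616) = sqrt(-12884921541/864616) = 3*I*sqrt(309458592308146)/432308 ≈ 122.08*I)
a = 1/108720 (a = 1/(5*(33681 - 11937)) = (1/5)/21744 = (1/5)*(1/21744) = 1/108720 ≈ 9.1979e-6)
(Y + L*25) + a = (3*I*sqrt(309458592308146)/432308 - 293*25) + 1/108720 = (3*I*sqrt(309458592308146)/432308 - 7325) + 1/108720 = (-7325 + 3*I*sqrt(309458592308146)/432308) + 1/108720 = -796373999/108720 + 3*I*sqrt(309458592308146)/432308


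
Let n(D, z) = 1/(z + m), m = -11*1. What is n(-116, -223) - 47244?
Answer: -11055097/234 ≈ -47244.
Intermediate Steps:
m = -11
n(D, z) = 1/(-11 + z) (n(D, z) = 1/(z - 11) = 1/(-11 + z))
n(-116, -223) - 47244 = 1/(-11 - 223) - 47244 = 1/(-234) - 47244 = -1/234 - 47244 = -11055097/234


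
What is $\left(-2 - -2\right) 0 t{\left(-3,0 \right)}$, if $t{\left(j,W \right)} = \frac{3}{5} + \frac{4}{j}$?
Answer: $0$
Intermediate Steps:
$t{\left(j,W \right)} = \frac{3}{5} + \frac{4}{j}$ ($t{\left(j,W \right)} = 3 \cdot \frac{1}{5} + \frac{4}{j} = \frac{3}{5} + \frac{4}{j}$)
$\left(-2 - -2\right) 0 t{\left(-3,0 \right)} = \left(-2 - -2\right) 0 \left(\frac{3}{5} + \frac{4}{-3}\right) = \left(-2 + 2\right) 0 \left(\frac{3}{5} + 4 \left(- \frac{1}{3}\right)\right) = 0 \cdot 0 \left(\frac{3}{5} - \frac{4}{3}\right) = 0 \left(- \frac{11}{15}\right) = 0$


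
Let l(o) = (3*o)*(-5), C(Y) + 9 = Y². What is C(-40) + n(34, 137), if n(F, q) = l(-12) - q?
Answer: 1634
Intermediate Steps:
C(Y) = -9 + Y²
l(o) = -15*o
n(F, q) = 180 - q (n(F, q) = -15*(-12) - q = 180 - q)
C(-40) + n(34, 137) = (-9 + (-40)²) + (180 - 1*137) = (-9 + 1600) + (180 - 137) = 1591 + 43 = 1634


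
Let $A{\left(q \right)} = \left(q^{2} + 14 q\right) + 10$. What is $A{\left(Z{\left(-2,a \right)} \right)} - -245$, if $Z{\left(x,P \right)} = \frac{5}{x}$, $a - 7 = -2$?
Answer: $\frac{905}{4} \approx 226.25$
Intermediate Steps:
$a = 5$ ($a = 7 - 2 = 5$)
$A{\left(q \right)} = 10 + q^{2} + 14 q$
$A{\left(Z{\left(-2,a \right)} \right)} - -245 = \left(10 + \left(\frac{5}{-2}\right)^{2} + 14 \frac{5}{-2}\right) - -245 = \left(10 + \left(5 \left(- \frac{1}{2}\right)\right)^{2} + 14 \cdot 5 \left(- \frac{1}{2}\right)\right) + 245 = \left(10 + \left(- \frac{5}{2}\right)^{2} + 14 \left(- \frac{5}{2}\right)\right) + 245 = \left(10 + \frac{25}{4} - 35\right) + 245 = - \frac{75}{4} + 245 = \frac{905}{4}$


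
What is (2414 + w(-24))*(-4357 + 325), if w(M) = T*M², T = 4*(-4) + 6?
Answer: 13491072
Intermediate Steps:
T = -10 (T = -16 + 6 = -10)
w(M) = -10*M²
(2414 + w(-24))*(-4357 + 325) = (2414 - 10*(-24)²)*(-4357 + 325) = (2414 - 10*576)*(-4032) = (2414 - 5760)*(-4032) = -3346*(-4032) = 13491072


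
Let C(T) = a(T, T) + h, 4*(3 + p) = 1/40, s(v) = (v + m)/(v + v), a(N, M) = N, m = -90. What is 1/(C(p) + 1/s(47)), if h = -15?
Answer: -6880/138837 ≈ -0.049555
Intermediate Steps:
s(v) = (-90 + v)/(2*v) (s(v) = (v - 90)/(v + v) = (-90 + v)/((2*v)) = (-90 + v)*(1/(2*v)) = (-90 + v)/(2*v))
p = -479/160 (p = -3 + (¼)/40 = -3 + (¼)*(1/40) = -3 + 1/160 = -479/160 ≈ -2.9938)
C(T) = -15 + T (C(T) = T - 15 = -15 + T)
1/(C(p) + 1/s(47)) = 1/((-15 - 479/160) + 1/((½)*(-90 + 47)/47)) = 1/(-2879/160 + 1/((½)*(1/47)*(-43))) = 1/(-2879/160 + 1/(-43/94)) = 1/(-2879/160 - 94/43) = 1/(-138837/6880) = -6880/138837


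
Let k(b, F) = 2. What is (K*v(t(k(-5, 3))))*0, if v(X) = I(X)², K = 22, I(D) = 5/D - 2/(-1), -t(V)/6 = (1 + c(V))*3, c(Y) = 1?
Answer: 0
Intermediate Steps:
t(V) = -36 (t(V) = -6*(1 + 1)*3 = -12*3 = -6*6 = -36)
I(D) = 2 + 5/D (I(D) = 5/D - 2*(-1) = 5/D + 2 = 2 + 5/D)
v(X) = (2 + 5/X)²
(K*v(t(k(-5, 3))))*0 = (22*((5 + 2*(-36))²/(-36)²))*0 = (22*((5 - 72)²/1296))*0 = (22*((1/1296)*(-67)²))*0 = (22*((1/1296)*4489))*0 = (22*(4489/1296))*0 = (49379/648)*0 = 0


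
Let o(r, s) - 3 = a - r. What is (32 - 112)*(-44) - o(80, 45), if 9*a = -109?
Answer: 32482/9 ≈ 3609.1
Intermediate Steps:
a = -109/9 (a = (1/9)*(-109) = -109/9 ≈ -12.111)
o(r, s) = -82/9 - r (o(r, s) = 3 + (-109/9 - r) = -82/9 - r)
(32 - 112)*(-44) - o(80, 45) = (32 - 112)*(-44) - (-82/9 - 1*80) = -80*(-44) - (-82/9 - 80) = 3520 - 1*(-802/9) = 3520 + 802/9 = 32482/9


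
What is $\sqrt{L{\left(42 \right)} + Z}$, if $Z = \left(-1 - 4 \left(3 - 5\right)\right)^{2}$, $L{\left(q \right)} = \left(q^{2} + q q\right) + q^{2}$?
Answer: $7 \sqrt{109} \approx 73.082$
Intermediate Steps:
$L{\left(q \right)} = 3 q^{2}$ ($L{\left(q \right)} = \left(q^{2} + q^{2}\right) + q^{2} = 2 q^{2} + q^{2} = 3 q^{2}$)
$Z = 49$ ($Z = \left(-1 - -8\right)^{2} = \left(-1 + 8\right)^{2} = 7^{2} = 49$)
$\sqrt{L{\left(42 \right)} + Z} = \sqrt{3 \cdot 42^{2} + 49} = \sqrt{3 \cdot 1764 + 49} = \sqrt{5292 + 49} = \sqrt{5341} = 7 \sqrt{109}$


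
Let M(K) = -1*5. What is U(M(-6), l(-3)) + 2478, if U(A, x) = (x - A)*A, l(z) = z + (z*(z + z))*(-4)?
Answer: 2828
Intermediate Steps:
M(K) = -5
l(z) = z - 8*z² (l(z) = z + (z*(2*z))*(-4) = z + (2*z²)*(-4) = z - 8*z²)
U(A, x) = A*(x - A)
U(M(-6), l(-3)) + 2478 = -5*(-3*(1 - 8*(-3)) - 1*(-5)) + 2478 = -5*(-3*(1 + 24) + 5) + 2478 = -5*(-3*25 + 5) + 2478 = -5*(-75 + 5) + 2478 = -5*(-70) + 2478 = 350 + 2478 = 2828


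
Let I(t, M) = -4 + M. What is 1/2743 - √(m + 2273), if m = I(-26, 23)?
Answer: 1/2743 - 2*√573 ≈ -47.874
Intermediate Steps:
m = 19 (m = -4 + 23 = 19)
1/2743 - √(m + 2273) = 1/2743 - √(19 + 2273) = 1/2743 - √2292 = 1/2743 - 2*√573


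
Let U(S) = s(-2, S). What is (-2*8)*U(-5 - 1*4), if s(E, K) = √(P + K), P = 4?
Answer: -16*I*√5 ≈ -35.777*I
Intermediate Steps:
s(E, K) = √(4 + K)
U(S) = √(4 + S)
(-2*8)*U(-5 - 1*4) = (-2*8)*√(4 + (-5 - 1*4)) = -16*√(4 + (-5 - 4)) = -16*√(4 - 9) = -16*I*√5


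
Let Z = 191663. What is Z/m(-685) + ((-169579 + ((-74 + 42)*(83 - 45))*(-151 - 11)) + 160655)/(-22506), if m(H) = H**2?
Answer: -306323503/38541525 ≈ -7.9479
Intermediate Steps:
Z/m(-685) + ((-169579 + ((-74 + 42)*(83 - 45))*(-151 - 11)) + 160655)/(-22506) = 191663/((-685)**2) + ((-169579 + ((-74 + 42)*(83 - 45))*(-151 - 11)) + 160655)/(-22506) = 191663/469225 + ((-169579 - 32*38*(-162)) + 160655)*(-1/22506) = 191663*(1/469225) + ((-169579 - 1216*(-162)) + 160655)*(-1/22506) = 1399/3425 + ((-169579 + 196992) + 160655)*(-1/22506) = 1399/3425 + (27413 + 160655)*(-1/22506) = 1399/3425 + 188068*(-1/22506) = 1399/3425 - 94034/11253 = -306323503/38541525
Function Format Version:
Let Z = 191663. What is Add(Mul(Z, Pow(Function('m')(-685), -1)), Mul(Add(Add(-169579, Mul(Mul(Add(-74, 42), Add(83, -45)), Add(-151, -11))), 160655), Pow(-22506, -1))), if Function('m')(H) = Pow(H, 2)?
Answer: Rational(-306323503, 38541525) ≈ -7.9479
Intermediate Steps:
Add(Mul(Z, Pow(Function('m')(-685), -1)), Mul(Add(Add(-169579, Mul(Mul(Add(-74, 42), Add(83, -45)), Add(-151, -11))), 160655), Pow(-22506, -1))) = Add(Mul(191663, Pow(Pow(-685, 2), -1)), Mul(Add(Add(-169579, Mul(Mul(Add(-74, 42), Add(83, -45)), Add(-151, -11))), 160655), Pow(-22506, -1))) = Add(Mul(191663, Pow(469225, -1)), Mul(Add(Add(-169579, Mul(Mul(-32, 38), -162)), 160655), Rational(-1, 22506))) = Add(Mul(191663, Rational(1, 469225)), Mul(Add(Add(-169579, Mul(-1216, -162)), 160655), Rational(-1, 22506))) = Add(Rational(1399, 3425), Mul(Add(Add(-169579, 196992), 160655), Rational(-1, 22506))) = Add(Rational(1399, 3425), Mul(Add(27413, 160655), Rational(-1, 22506))) = Add(Rational(1399, 3425), Mul(188068, Rational(-1, 22506))) = Add(Rational(1399, 3425), Rational(-94034, 11253)) = Rational(-306323503, 38541525)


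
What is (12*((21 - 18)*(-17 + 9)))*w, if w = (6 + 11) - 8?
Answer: -2592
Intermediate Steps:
w = 9 (w = 17 - 8 = 9)
(12*((21 - 18)*(-17 + 9)))*w = (12*((21 - 18)*(-17 + 9)))*9 = (12*(3*(-8)))*9 = (12*(-24))*9 = -288*9 = -2592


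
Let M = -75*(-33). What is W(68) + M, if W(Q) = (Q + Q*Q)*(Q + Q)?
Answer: 640587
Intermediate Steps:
M = 2475
W(Q) = 2*Q*(Q + Q²) (W(Q) = (Q + Q²)*(2*Q) = 2*Q*(Q + Q²))
W(68) + M = 2*68²*(1 + 68) + 2475 = 2*4624*69 + 2475 = 638112 + 2475 = 640587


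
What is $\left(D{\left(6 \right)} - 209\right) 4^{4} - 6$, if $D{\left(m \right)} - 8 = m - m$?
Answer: $-51462$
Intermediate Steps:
$D{\left(m \right)} = 8$ ($D{\left(m \right)} = 8 + \left(m - m\right) = 8 + 0 = 8$)
$\left(D{\left(6 \right)} - 209\right) 4^{4} - 6 = \left(8 - 209\right) 4^{4} - 6 = \left(-201\right) 256 - 6 = -51456 - 6 = -51462$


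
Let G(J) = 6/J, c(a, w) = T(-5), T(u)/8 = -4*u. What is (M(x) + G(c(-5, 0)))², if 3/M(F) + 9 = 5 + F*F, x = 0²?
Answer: 3249/6400 ≈ 0.50766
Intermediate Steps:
T(u) = -32*u (T(u) = 8*(-4*u) = -32*u)
c(a, w) = 160 (c(a, w) = -32*(-5) = 160)
x = 0
M(F) = 3/(-4 + F²) (M(F) = 3/(-9 + (5 + F*F)) = 3/(-9 + (5 + F²)) = 3/(-4 + F²))
(M(x) + G(c(-5, 0)))² = (3/(-4 + 0²) + 6/160)² = (3/(-4 + 0) + 6*(1/160))² = (3/(-4) + 3/80)² = (3*(-¼) + 3/80)² = (-¾ + 3/80)² = (-57/80)² = 3249/6400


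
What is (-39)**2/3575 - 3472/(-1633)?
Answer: 1145861/449075 ≈ 2.5516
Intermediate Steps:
(-39)**2/3575 - 3472/(-1633) = 1521*(1/3575) - 3472*(-1/1633) = 117/275 + 3472/1633 = 1145861/449075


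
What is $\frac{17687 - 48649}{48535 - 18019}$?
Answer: $- \frac{15481}{15258} \approx -1.0146$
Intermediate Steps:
$\frac{17687 - 48649}{48535 - 18019} = - \frac{30962}{30516} = \left(-30962\right) \frac{1}{30516} = - \frac{15481}{15258}$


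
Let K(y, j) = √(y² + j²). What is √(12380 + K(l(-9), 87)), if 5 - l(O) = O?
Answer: √(12380 + √7765) ≈ 111.66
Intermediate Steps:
l(O) = 5 - O
K(y, j) = √(j² + y²)
√(12380 + K(l(-9), 87)) = √(12380 + √(87² + (5 - 1*(-9))²)) = √(12380 + √(7569 + (5 + 9)²)) = √(12380 + √(7569 + 14²)) = √(12380 + √(7569 + 196)) = √(12380 + √7765)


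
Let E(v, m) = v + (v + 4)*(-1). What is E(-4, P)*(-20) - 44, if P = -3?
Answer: 36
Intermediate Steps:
E(v, m) = -4 (E(v, m) = v + (4 + v)*(-1) = v + (-4 - v) = -4)
E(-4, P)*(-20) - 44 = -4*(-20) - 44 = 80 - 44 = 36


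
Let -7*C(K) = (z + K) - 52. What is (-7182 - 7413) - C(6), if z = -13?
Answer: -102224/7 ≈ -14603.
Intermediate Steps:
C(K) = 65/7 - K/7 (C(K) = -((-13 + K) - 52)/7 = -(-65 + K)/7 = 65/7 - K/7)
(-7182 - 7413) - C(6) = (-7182 - 7413) - (65/7 - ⅐*6) = -14595 - (65/7 - 6/7) = -14595 - 1*59/7 = -14595 - 59/7 = -102224/7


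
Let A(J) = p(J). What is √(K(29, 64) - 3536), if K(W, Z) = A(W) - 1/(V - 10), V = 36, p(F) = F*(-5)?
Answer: I*√2488382/26 ≈ 60.672*I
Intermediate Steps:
p(F) = -5*F
A(J) = -5*J
K(W, Z) = -1/26 - 5*W (K(W, Z) = -5*W - 1/(36 - 10) = -5*W - 1/26 = -1/26 - 5*W)
√(K(29, 64) - 3536) = √((-1/26 - 5*29) - 3536) = √((-1/26 - 145) - 3536) = √(-3771/26 - 3536) = √(-95707/26) = I*√2488382/26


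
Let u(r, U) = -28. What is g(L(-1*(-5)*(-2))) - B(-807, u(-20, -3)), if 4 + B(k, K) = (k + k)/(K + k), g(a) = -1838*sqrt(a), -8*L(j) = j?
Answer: 1726/835 - 919*sqrt(5) ≈ -2052.9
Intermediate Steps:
L(j) = -j/8
B(k, K) = -4 + 2*k/(K + k) (B(k, K) = -4 + (k + k)/(K + k) = -4 + (2*k)/(K + k) = -4 + 2*k/(K + k))
g(L(-1*(-5)*(-2))) - B(-807, u(-20, -3)) = -1838*sqrt(5)/2 - 2*(-1*(-807) - 2*(-28))/(-28 - 807) = -1838*sqrt(5)/2 - 2*(807 + 56)/(-835) = -1838*sqrt(5)/2 - 2*(-1)*863/835 = -919*sqrt(5) - 1*(-1726/835) = -919*sqrt(5) + 1726/835 = 1726/835 - 919*sqrt(5)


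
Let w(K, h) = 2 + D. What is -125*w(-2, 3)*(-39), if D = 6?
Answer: 39000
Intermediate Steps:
w(K, h) = 8 (w(K, h) = 2 + 6 = 8)
-125*w(-2, 3)*(-39) = -125*8*(-39) = -1000*(-39) = 39000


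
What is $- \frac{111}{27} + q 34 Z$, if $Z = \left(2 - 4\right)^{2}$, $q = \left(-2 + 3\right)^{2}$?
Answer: $\frac{1187}{9} \approx 131.89$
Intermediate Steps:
$q = 1$ ($q = 1^{2} = 1$)
$Z = 4$ ($Z = \left(-2\right)^{2} = 4$)
$- \frac{111}{27} + q 34 Z = - \frac{111}{27} + 1 \cdot 34 \cdot 4 = \left(-111\right) \frac{1}{27} + 34 \cdot 4 = - \frac{37}{9} + 136 = \frac{1187}{9}$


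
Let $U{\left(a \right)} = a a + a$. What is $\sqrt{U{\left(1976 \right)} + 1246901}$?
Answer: $\sqrt{5153453} \approx 2270.1$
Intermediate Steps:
$U{\left(a \right)} = a + a^{2}$ ($U{\left(a \right)} = a^{2} + a = a + a^{2}$)
$\sqrt{U{\left(1976 \right)} + 1246901} = \sqrt{1976 \left(1 + 1976\right) + 1246901} = \sqrt{1976 \cdot 1977 + 1246901} = \sqrt{3906552 + 1246901} = \sqrt{5153453}$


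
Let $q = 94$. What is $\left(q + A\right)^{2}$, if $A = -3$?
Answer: $8281$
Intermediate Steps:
$\left(q + A\right)^{2} = \left(94 - 3\right)^{2} = 91^{2} = 8281$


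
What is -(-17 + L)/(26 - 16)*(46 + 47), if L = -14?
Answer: 2883/10 ≈ 288.30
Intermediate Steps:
-(-17 + L)/(26 - 16)*(46 + 47) = -(-17 - 14)/(26 - 16)*(46 + 47) = -(-31/10)*93 = -(-31*⅒)*93 = -(-31)*93/10 = -1*(-2883/10) = 2883/10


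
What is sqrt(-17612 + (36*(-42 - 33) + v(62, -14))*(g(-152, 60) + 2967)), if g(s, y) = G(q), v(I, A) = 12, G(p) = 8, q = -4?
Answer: 2*I*sqrt(2003603) ≈ 2831.0*I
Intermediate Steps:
g(s, y) = 8
sqrt(-17612 + (36*(-42 - 33) + v(62, -14))*(g(-152, 60) + 2967)) = sqrt(-17612 + (36*(-42 - 33) + 12)*(8 + 2967)) = sqrt(-17612 + (36*(-75) + 12)*2975) = sqrt(-17612 + (-2700 + 12)*2975) = sqrt(-17612 - 2688*2975) = sqrt(-17612 - 7996800) = sqrt(-8014412) = 2*I*sqrt(2003603)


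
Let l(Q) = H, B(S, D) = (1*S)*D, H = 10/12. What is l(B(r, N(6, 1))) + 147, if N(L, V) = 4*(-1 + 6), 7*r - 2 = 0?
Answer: 887/6 ≈ 147.83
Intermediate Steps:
r = 2/7 (r = 2/7 + (⅐)*0 = 2/7 + 0 = 2/7 ≈ 0.28571)
N(L, V) = 20 (N(L, V) = 4*5 = 20)
H = ⅚ (H = 10*(1/12) = ⅚ ≈ 0.83333)
B(S, D) = D*S (B(S, D) = S*D = D*S)
l(Q) = ⅚
l(B(r, N(6, 1))) + 147 = ⅚ + 147 = 887/6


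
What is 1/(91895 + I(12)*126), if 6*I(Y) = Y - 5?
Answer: 1/92042 ≈ 1.0865e-5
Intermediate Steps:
I(Y) = -⅚ + Y/6 (I(Y) = (Y - 5)/6 = (-5 + Y)/6 = -⅚ + Y/6)
1/(91895 + I(12)*126) = 1/(91895 + (-⅚ + (⅙)*12)*126) = 1/(91895 + (-⅚ + 2)*126) = 1/(91895 + (7/6)*126) = 1/(91895 + 147) = 1/92042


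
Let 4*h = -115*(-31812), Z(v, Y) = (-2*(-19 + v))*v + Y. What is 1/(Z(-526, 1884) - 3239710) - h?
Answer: -3485673367771/3811166 ≈ -9.1460e+5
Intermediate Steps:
Z(v, Y) = Y + v*(38 - 2*v) (Z(v, Y) = (38 - 2*v)*v + Y = v*(38 - 2*v) + Y = Y + v*(38 - 2*v))
h = 914595 (h = (-115*(-31812))/4 = (¼)*3658380 = 914595)
1/(Z(-526, 1884) - 3239710) - h = 1/((1884 - 2*(-526)² + 38*(-526)) - 3239710) - 1*914595 = 1/((1884 - 2*276676 - 19988) - 3239710) - 914595 = 1/((1884 - 553352 - 19988) - 3239710) - 914595 = 1/(-571456 - 3239710) - 914595 = 1/(-3811166) - 914595 = -1/3811166 - 914595 = -3485673367771/3811166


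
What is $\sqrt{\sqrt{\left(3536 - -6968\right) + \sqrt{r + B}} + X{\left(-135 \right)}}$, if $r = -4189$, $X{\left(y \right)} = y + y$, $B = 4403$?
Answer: $\sqrt{-270 + \sqrt{10504 + \sqrt{214}}} \approx 12.94 i$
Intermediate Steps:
$X{\left(y \right)} = 2 y$
$\sqrt{\sqrt{\left(3536 - -6968\right) + \sqrt{r + B}} + X{\left(-135 \right)}} = \sqrt{\sqrt{\left(3536 - -6968\right) + \sqrt{-4189 + 4403}} + 2 \left(-135\right)} = \sqrt{\sqrt{\left(3536 + 6968\right) + \sqrt{214}} - 270} = \sqrt{\sqrt{10504 + \sqrt{214}} - 270} = \sqrt{-270 + \sqrt{10504 + \sqrt{214}}}$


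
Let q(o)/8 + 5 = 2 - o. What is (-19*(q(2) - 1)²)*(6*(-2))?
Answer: 383268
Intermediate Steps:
q(o) = -24 - 8*o (q(o) = -40 + 8*(2 - o) = -40 + (16 - 8*o) = -24 - 8*o)
(-19*(q(2) - 1)²)*(6*(-2)) = (-19*((-24 - 8*2) - 1)²)*(6*(-2)) = -19*((-24 - 16) - 1)²*(-12) = -19*(-40 - 1)²*(-12) = -19*(-41)²*(-12) = -19*1681*(-12) = -31939*(-12) = 383268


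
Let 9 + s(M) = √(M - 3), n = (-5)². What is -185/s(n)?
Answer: 1665/59 + 185*√22/59 ≈ 42.928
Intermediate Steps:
n = 25
s(M) = -9 + √(-3 + M) (s(M) = -9 + √(M - 3) = -9 + √(-3 + M))
-185/s(n) = -185/(-9 + √(-3 + 25)) = -185/(-9 + √22)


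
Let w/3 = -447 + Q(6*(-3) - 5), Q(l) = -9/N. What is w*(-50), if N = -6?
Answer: 66825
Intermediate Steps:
Q(l) = 3/2 (Q(l) = -9/(-6) = -9*(-1/6) = 3/2)
w = -2673/2 (w = 3*(-447 + 3/2) = 3*(-891/2) = -2673/2 ≈ -1336.5)
w*(-50) = -2673/2*(-50) = 66825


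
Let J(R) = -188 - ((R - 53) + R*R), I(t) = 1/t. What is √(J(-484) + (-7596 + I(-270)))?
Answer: 11*I*√16166730/90 ≈ 491.43*I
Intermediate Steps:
J(R) = -135 - R - R² (J(R) = -188 - ((-53 + R) + R²) = -188 - (-53 + R + R²) = -188 + (53 - R - R²) = -135 - R - R²)
√(J(-484) + (-7596 + I(-270))) = √((-135 - 1*(-484) - 1*(-484)²) + (-7596 + 1/(-270))) = √((-135 + 484 - 1*234256) + (-7596 - 1/270)) = √((-135 + 484 - 234256) - 2050921/270) = √(-233907 - 2050921/270) = √(-65205811/270) = 11*I*√16166730/90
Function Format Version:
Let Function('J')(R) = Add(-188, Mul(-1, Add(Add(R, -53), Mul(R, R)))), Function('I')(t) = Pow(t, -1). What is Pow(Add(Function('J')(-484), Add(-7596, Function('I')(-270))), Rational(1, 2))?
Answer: Mul(Rational(11, 90), I, Pow(16166730, Rational(1, 2))) ≈ Mul(491.43, I)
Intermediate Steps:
Function('J')(R) = Add(-135, Mul(-1, R), Mul(-1, Pow(R, 2))) (Function('J')(R) = Add(-188, Mul(-1, Add(Add(-53, R), Pow(R, 2)))) = Add(-188, Mul(-1, Add(-53, R, Pow(R, 2)))) = Add(-188, Add(53, Mul(-1, R), Mul(-1, Pow(R, 2)))) = Add(-135, Mul(-1, R), Mul(-1, Pow(R, 2))))
Pow(Add(Function('J')(-484), Add(-7596, Function('I')(-270))), Rational(1, 2)) = Pow(Add(Add(-135, Mul(-1, -484), Mul(-1, Pow(-484, 2))), Add(-7596, Pow(-270, -1))), Rational(1, 2)) = Pow(Add(Add(-135, 484, Mul(-1, 234256)), Add(-7596, Rational(-1, 270))), Rational(1, 2)) = Pow(Add(Add(-135, 484, -234256), Rational(-2050921, 270)), Rational(1, 2)) = Pow(Add(-233907, Rational(-2050921, 270)), Rational(1, 2)) = Pow(Rational(-65205811, 270), Rational(1, 2)) = Mul(Rational(11, 90), I, Pow(16166730, Rational(1, 2)))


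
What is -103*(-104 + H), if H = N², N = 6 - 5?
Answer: 10609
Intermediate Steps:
N = 1
H = 1 (H = 1² = 1)
-103*(-104 + H) = -103*(-104 + 1) = -103*(-103) = 10609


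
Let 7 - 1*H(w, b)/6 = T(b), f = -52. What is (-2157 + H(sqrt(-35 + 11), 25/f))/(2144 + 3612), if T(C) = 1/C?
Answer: -52563/143900 ≈ -0.36527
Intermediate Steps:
H(w, b) = 42 - 6/b
(-2157 + H(sqrt(-35 + 11), 25/f))/(2144 + 3612) = (-2157 + (42 - 6/(25/(-52))))/(2144 + 3612) = (-2157 + (42 - 6/(25*(-1/52))))/5756 = (-2157 + (42 - 6/(-25/52)))*(1/5756) = (-2157 + (42 - 6*(-52/25)))*(1/5756) = (-2157 + (42 + 312/25))*(1/5756) = (-2157 + 1362/25)*(1/5756) = -52563/25*1/5756 = -52563/143900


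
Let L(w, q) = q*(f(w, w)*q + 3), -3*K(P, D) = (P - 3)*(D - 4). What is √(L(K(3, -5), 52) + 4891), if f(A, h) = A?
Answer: 7*√103 ≈ 71.042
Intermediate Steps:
K(P, D) = -(-4 + D)*(-3 + P)/3 (K(P, D) = -(P - 3)*(D - 4)/3 = -(-3 + P)*(-4 + D)/3 = -(-4 + D)*(-3 + P)/3)
L(w, q) = q*(3 + q*w) (L(w, q) = q*(w*q + 3) = q*(q*w + 3) = q*(3 + q*w))
√(L(K(3, -5), 52) + 4891) = √(52*(3 + 52*(-4 - 5 + (4/3)*3 - ⅓*(-5)*3)) + 4891) = √(52*(3 + 52*(-4 - 5 + 4 + 5)) + 4891) = √(52*(3 + 52*0) + 4891) = √(52*(3 + 0) + 4891) = √(52*3 + 4891) = √(156 + 4891) = √5047 = 7*√103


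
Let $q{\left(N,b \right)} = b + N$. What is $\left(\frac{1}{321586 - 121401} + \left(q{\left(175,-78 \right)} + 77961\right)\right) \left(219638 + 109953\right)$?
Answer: $\frac{5150202390571021}{200185} \approx 2.5727 \cdot 10^{10}$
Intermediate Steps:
$q{\left(N,b \right)} = N + b$
$\left(\frac{1}{321586 - 121401} + \left(q{\left(175,-78 \right)} + 77961\right)\right) \left(219638 + 109953\right) = \left(\frac{1}{321586 - 121401} + \left(\left(175 - 78\right) + 77961\right)\right) \left(219638 + 109953\right) = \left(\frac{1}{321586 - 121401} + \left(97 + 77961\right)\right) 329591 = \left(\frac{1}{321586 - 121401} + 78058\right) 329591 = \left(\frac{1}{200185} + 78058\right) 329591 = \frac{15626040731}{200185} \cdot 329591 = \frac{5150202390571021}{200185}$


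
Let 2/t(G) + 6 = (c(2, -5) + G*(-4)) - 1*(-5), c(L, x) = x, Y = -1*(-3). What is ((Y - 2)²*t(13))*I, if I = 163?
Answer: -163/29 ≈ -5.6207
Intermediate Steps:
Y = 3
t(G) = 2/(-6 - 4*G) (t(G) = 2/(-6 + ((-5 + G*(-4)) - 1*(-5))) = 2/(-6 + ((-5 - 4*G) + 5)) = 2/(-6 - 4*G))
((Y - 2)²*t(13))*I = ((3 - 2)²*(-1/(3 + 2*13)))*163 = (1²*(-1/(3 + 26)))*163 = (1*(-1/29))*163 = -1/29*163 = -163/29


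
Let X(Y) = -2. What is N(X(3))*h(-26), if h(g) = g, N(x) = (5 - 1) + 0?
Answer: -104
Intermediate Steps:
N(x) = 4 (N(x) = 4 + 0 = 4)
N(X(3))*h(-26) = 4*(-26) = -104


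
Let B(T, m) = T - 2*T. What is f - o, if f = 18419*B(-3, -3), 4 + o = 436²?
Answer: -134835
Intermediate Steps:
B(T, m) = -T
o = 190092 (o = -4 + 436² = -4 + 190096 = 190092)
f = 55257 (f = 18419*(-1*(-3)) = 18419*3 = 55257)
f - o = 55257 - 1*190092 = 55257 - 190092 = -134835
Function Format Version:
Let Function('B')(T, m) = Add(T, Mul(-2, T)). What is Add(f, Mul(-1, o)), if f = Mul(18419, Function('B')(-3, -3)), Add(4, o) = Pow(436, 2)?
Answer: -134835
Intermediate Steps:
Function('B')(T, m) = Mul(-1, T)
o = 190092 (o = Add(-4, Pow(436, 2)) = Add(-4, 190096) = 190092)
f = 55257 (f = Mul(18419, Mul(-1, -3)) = Mul(18419, 3) = 55257)
Add(f, Mul(-1, o)) = Add(55257, Mul(-1, 190092)) = Add(55257, -190092) = -134835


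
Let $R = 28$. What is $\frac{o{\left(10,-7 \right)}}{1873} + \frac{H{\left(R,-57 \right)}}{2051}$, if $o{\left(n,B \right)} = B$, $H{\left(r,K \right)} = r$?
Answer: $\frac{5441}{548789} \approx 0.0099146$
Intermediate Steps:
$\frac{o{\left(10,-7 \right)}}{1873} + \frac{H{\left(R,-57 \right)}}{2051} = - \frac{7}{1873} + \frac{28}{2051} = \left(-7\right) \frac{1}{1873} + 28 \cdot \frac{1}{2051} = - \frac{7}{1873} + \frac{4}{293} = \frac{5441}{548789}$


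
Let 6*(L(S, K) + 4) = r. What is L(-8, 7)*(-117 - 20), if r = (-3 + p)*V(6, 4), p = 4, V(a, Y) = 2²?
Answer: 1370/3 ≈ 456.67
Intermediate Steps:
V(a, Y) = 4
r = 4 (r = (-3 + 4)*4 = 1*4 = 4)
L(S, K) = -10/3 (L(S, K) = -4 + (⅙)*4 = -4 + ⅔ = -10/3)
L(-8, 7)*(-117 - 20) = -10*(-117 - 20)/3 = -10/3*(-137) = 1370/3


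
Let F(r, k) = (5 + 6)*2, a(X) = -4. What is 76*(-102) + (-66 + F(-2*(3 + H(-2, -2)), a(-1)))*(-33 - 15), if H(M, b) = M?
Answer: -5640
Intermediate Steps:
F(r, k) = 22 (F(r, k) = 11*2 = 22)
76*(-102) + (-66 + F(-2*(3 + H(-2, -2)), a(-1)))*(-33 - 15) = 76*(-102) + (-66 + 22)*(-33 - 15) = -7752 - 44*(-48) = -7752 + 2112 = -5640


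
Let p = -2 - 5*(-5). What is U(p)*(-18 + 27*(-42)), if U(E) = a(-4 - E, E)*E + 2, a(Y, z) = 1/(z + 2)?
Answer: -84096/25 ≈ -3363.8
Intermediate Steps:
p = 23 (p = -2 + 25 = 23)
a(Y, z) = 1/(2 + z)
U(E) = 2 + E/(2 + E) (U(E) = E/(2 + E) + 2 = 2 + E/(2 + E))
U(p)*(-18 + 27*(-42)) = ((4 + 3*23)/(2 + 23))*(-18 + 27*(-42)) = ((4 + 69)/25)*(-18 - 1134) = ((1/25)*73)*(-1152) = (73/25)*(-1152) = -84096/25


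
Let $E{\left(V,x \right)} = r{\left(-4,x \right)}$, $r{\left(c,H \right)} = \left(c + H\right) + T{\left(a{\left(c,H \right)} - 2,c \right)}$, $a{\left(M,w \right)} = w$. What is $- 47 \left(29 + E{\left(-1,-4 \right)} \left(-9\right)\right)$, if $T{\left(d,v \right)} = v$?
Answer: $-6439$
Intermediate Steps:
$r{\left(c,H \right)} = H + 2 c$ ($r{\left(c,H \right)} = \left(c + H\right) + c = \left(H + c\right) + c = H + 2 c$)
$E{\left(V,x \right)} = -8 + x$ ($E{\left(V,x \right)} = x + 2 \left(-4\right) = x - 8 = -8 + x$)
$- 47 \left(29 + E{\left(-1,-4 \right)} \left(-9\right)\right) = - 47 \left(29 + \left(-8 - 4\right) \left(-9\right)\right) = - 47 \left(29 - -108\right) = - 47 \left(29 + 108\right) = \left(-47\right) 137 = -6439$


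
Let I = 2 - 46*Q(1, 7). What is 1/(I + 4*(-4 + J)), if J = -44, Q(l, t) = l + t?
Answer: -1/558 ≈ -0.0017921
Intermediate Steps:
I = -366 (I = 2 - 46*(1 + 7) = 2 - 46*8 = 2 - 368 = -366)
1/(I + 4*(-4 + J)) = 1/(-366 + 4*(-4 - 44)) = 1/(-366 + 4*(-48)) = 1/(-366 - 192) = 1/(-558) = -1/558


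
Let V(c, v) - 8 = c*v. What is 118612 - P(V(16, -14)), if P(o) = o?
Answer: 118828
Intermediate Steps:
V(c, v) = 8 + c*v
118612 - P(V(16, -14)) = 118612 - (8 + 16*(-14)) = 118612 - (8 - 224) = 118612 - 1*(-216) = 118612 + 216 = 118828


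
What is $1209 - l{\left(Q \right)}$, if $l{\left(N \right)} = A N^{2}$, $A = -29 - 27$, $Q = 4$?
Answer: $2105$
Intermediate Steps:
$A = -56$ ($A = -29 - 27 = -56$)
$l{\left(N \right)} = - 56 N^{2}$
$1209 - l{\left(Q \right)} = 1209 - - 56 \cdot 4^{2} = 1209 - \left(-56\right) 16 = 1209 - -896 = 1209 + 896 = 2105$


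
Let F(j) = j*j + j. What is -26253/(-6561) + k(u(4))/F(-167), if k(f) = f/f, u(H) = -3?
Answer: 80865803/20209338 ≈ 4.0014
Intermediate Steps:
F(j) = j + j**2 (F(j) = j**2 + j = j + j**2)
k(f) = 1
-26253/(-6561) + k(u(4))/F(-167) = -26253/(-6561) + 1/(-167*(1 - 167)) = -26253*(-1/6561) + 1/(-167*(-166)) = 2917/729 + 1/27722 = 80865803/20209338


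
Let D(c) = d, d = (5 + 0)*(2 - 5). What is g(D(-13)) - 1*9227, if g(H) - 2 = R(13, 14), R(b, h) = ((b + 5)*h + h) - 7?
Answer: -8966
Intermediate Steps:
d = -15 (d = 5*(-3) = -15)
R(b, h) = -7 + h + h*(5 + b) (R(b, h) = ((5 + b)*h + h) - 7 = (h*(5 + b) + h) - 7 = (h + h*(5 + b)) - 7 = -7 + h + h*(5 + b))
D(c) = -15
g(H) = 261 (g(H) = 2 + (-7 + 6*14 + 13*14) = 2 + (-7 + 84 + 182) = 2 + 259 = 261)
g(D(-13)) - 1*9227 = 261 - 1*9227 = 261 - 9227 = -8966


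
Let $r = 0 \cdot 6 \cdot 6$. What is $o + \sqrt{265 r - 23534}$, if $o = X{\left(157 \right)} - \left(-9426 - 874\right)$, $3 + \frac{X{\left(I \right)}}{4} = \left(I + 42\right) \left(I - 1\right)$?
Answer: $134464 + 41 i \sqrt{14} \approx 1.3446 \cdot 10^{5} + 153.41 i$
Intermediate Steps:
$X{\left(I \right)} = -12 + 4 \left(-1 + I\right) \left(42 + I\right)$ ($X{\left(I \right)} = -12 + 4 \left(I + 42\right) \left(I - 1\right) = -12 + 4 \left(42 + I\right) \left(-1 + I\right) = -12 + 4 \left(-1 + I\right) \left(42 + I\right)$)
$r = 0$ ($r = 0 \cdot 6 = 0$)
$o = 134464$ ($o = \left(-180 + 4 \cdot 157^{2} + 164 \cdot 157\right) - \left(-9426 - 874\right) = \left(-180 + 4 \cdot 24649 + 25748\right) - \left(-9426 - 874\right) = \left(-180 + 98596 + 25748\right) - -10300 = 124164 + 10300 = 134464$)
$o + \sqrt{265 r - 23534} = 134464 + \sqrt{265 \cdot 0 - 23534} = 134464 + \sqrt{0 - 23534} = 134464 + \sqrt{-23534} = 134464 + 41 i \sqrt{14}$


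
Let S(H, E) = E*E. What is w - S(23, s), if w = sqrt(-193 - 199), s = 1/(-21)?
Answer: -1/441 + 14*I*sqrt(2) ≈ -0.0022676 + 19.799*I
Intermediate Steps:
s = -1/21 ≈ -0.047619
S(H, E) = E**2
w = 14*I*sqrt(2) (w = sqrt(-392) = 14*I*sqrt(2) ≈ 19.799*I)
w - S(23, s) = 14*I*sqrt(2) - (-1/21)**2 = 14*I*sqrt(2) - 1*1/441 = 14*I*sqrt(2) - 1/441 = -1/441 + 14*I*sqrt(2)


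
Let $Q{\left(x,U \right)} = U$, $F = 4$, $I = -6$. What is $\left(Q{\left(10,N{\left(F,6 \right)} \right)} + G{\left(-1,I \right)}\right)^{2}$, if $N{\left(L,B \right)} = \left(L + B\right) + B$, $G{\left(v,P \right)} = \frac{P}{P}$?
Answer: $289$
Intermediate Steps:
$G{\left(v,P \right)} = 1$
$N{\left(L,B \right)} = L + 2 B$ ($N{\left(L,B \right)} = \left(B + L\right) + B = L + 2 B$)
$\left(Q{\left(10,N{\left(F,6 \right)} \right)} + G{\left(-1,I \right)}\right)^{2} = \left(\left(4 + 2 \cdot 6\right) + 1\right)^{2} = \left(\left(4 + 12\right) + 1\right)^{2} = \left(16 + 1\right)^{2} = 17^{2} = 289$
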